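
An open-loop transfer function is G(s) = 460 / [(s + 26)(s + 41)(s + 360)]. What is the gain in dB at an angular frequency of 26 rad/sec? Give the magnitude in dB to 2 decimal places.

-62.93 dB

|j26 + 26| = √(26² + 26²) = 36.77
|j26 + 41| = √(26² + 41²) = 48.55
|j26 + 360| = √(26² + 360²) = 360.9
|G(j26)| = 460 / (36.77 × 48.55 × 360.9) = 0.00071393
20 log₁₀(0.00071393) = -62.927 dB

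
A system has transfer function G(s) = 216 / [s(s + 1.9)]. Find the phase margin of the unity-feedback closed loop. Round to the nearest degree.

Gain crossover: |G(jω)| = 1 at ω ≈ 14.6 rad s⁻¹.
∠G(j14.6) = −90° − arctan(14.6/1.9) ≈ -172.60°
PM = 180° + (-172.60°) = 7.40°

7°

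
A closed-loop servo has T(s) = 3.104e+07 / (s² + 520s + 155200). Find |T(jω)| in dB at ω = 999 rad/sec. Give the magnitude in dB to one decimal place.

29.9 dB

|(j999)² + 520(j999) + 155200| = |-8.428e+05 + j5.1948e+05| = 9.9e+05
|T(j999)| = 3.104e+07 / 9.9e+05 = 31.352
20 log₁₀(31.352) = 29.93 dB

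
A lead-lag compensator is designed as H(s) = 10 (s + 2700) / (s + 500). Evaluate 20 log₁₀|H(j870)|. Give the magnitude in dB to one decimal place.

|j870 + 2700| = √(870² + 2700²) = 2837
|j870 + 500| = √(870² + 500²) = 1003
|H(j870)| = 10 × 2837 / 1003 = 28.27
20 log₁₀(28.27) = 29.03 dB

29.0 dB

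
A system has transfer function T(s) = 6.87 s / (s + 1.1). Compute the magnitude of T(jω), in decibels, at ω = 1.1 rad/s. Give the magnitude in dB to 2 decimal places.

13.73 dB

|j1.1| = 1.1
|j1.1 + 1.1| = √(1.1² + 1.1²) = 1.556
|T(j1.1)| = 6.87 × 1.1 / 1.556 = 4.8578
20 log₁₀(4.8578) = 13.729 dB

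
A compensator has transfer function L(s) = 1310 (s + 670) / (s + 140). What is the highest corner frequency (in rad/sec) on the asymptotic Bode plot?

670 rad/sec

Break frequencies occur at each pole and zero magnitude: 140 rad/sec, 670 rad/sec.
The highest is 670 rad/sec.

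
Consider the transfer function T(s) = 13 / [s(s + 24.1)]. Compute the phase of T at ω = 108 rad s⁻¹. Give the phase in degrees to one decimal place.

-167.4°

∠(j108 + 24.1) = arctan(108/24.1) = 77.42°
∠(j108) = 90.00°
∠T(j108) = − (77.42° + 90.00°) = -167.42°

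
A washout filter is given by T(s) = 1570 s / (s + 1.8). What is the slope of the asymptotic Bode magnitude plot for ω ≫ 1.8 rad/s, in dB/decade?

With 1 zero and 1 pole, the high-frequency asymptotic slope is 20 × (1 − 1) = 0 dB/decade.

0 dB/decade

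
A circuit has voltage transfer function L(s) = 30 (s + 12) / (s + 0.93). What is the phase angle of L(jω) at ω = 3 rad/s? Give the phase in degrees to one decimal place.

-58.7 deg

∠(j3 + 12) = arctan(3/12) = 14.04°
∠(j3 + 0.93) = arctan(3/0.93) = 72.78°
∠L(j3) = 14.04° − 72.78° = -58.74°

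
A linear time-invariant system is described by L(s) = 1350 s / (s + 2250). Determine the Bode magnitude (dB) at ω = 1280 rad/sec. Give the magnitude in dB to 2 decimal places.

56.49 dB

|j1280| = 1280
|j1280 + 2250| = √(1280² + 2250²) = 2589
|L(j1280)| = 1350 × 1280 / 2589 = 667.54
20 log₁₀(667.54) = 56.490 dB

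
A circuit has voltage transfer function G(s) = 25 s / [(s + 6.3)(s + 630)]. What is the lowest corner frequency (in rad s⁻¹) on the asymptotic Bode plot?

6.3 rad s⁻¹

Break frequencies occur at each pole and zero magnitude: 6.3 rad s⁻¹, 630 rad s⁻¹.
The lowest is 6.3 rad s⁻¹.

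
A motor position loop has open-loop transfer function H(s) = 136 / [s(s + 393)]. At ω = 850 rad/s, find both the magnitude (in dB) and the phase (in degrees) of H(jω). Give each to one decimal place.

|j850 + 393| = √(850² + 393²) = 936.5
|j850| = 850
|H(j850)| = 136 / (936.5 × 850) = 0.00017086
20 log₁₀(0.00017086) = -75.35 dB
∠(j850 + 393) = arctan(850/393) = 65.19°
∠(j850) = 90.00°
∠H(j850) = − (65.19° + 90.00°) = -155.19°

|H| = -75.3 dB, ∠H = -155.2 deg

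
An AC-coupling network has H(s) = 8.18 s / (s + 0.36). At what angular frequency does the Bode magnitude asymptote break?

The single real pole at s = −0.36 gives a corner at ω = 0.36 rad s⁻¹.

0.36 rad s⁻¹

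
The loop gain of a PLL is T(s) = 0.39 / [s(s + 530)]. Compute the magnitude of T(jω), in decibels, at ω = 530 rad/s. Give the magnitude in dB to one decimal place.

|j530 + 530| = √(530² + 530²) = 749.5
|j530| = 530
|T(j530)| = 0.39 / (749.5 × 530) = 9.8174e-07
20 log₁₀(9.8174e-07) = -120.16 dB

-120.2 dB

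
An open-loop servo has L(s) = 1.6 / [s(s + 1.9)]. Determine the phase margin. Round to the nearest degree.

68°

Gain crossover: |L(jω)| = 1 at ω ≈ 0.779 rad/s.
∠L(j0.779) = −90° − arctan(0.779/1.9) ≈ -112.30°
PM = 180° + (-112.30°) = 67.70°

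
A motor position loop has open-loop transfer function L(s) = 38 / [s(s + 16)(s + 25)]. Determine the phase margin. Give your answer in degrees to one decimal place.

89.4°

Gain crossover: |L(jω)| = 1 at ω ≈ 0.095 rad/sec.
∠L(j0.095) = −90° − arctan(0.095/16) − arctan(0.095/25) ≈ -90.56°
PM = 180° + (-90.56°) = 89.44°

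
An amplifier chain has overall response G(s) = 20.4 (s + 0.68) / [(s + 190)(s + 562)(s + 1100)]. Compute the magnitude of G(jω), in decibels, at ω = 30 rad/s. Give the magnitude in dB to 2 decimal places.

-105.78 dB

|j30 + 0.68| = √(30² + 0.68²) = 30.01
|j30 + 190| = √(30² + 190²) = 192.4
|j30 + 562| = √(30² + 562²) = 562.8
|j30 + 1100| = √(30² + 1100²) = 1100
|G(j30)| = 20.4 × 30.01 / (192.4 × 562.8 × 1100) = 5.1387e-06
20 log₁₀(5.1387e-06) = -105.783 dB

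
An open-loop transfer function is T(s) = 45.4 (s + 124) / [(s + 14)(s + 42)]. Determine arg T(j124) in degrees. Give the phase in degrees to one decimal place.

-109.8°

∠(j124 + 124) = arctan(124/124) = 45.00°
∠(j124 + 14) = arctan(124/14) = 83.56°
∠(j124 + 42) = arctan(124/42) = 71.29°
∠T(j124) = 45.00° − (83.56° + 71.29°) = -109.85°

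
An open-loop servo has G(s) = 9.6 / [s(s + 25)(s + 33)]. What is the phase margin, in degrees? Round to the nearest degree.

Gain crossover: |G(jω)| = 1 at ω ≈ 0.0116 rad/s.
∠G(j0.0116) = −90° − arctan(0.0116/25) − arctan(0.0116/33) ≈ -90.05°
PM = 180° + (-90.05°) = 89.95°

90°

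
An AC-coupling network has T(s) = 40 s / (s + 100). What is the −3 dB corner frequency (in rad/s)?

100 rad/s

For a single-pole high-pass, the −3 dB point is at the pole: ω = 100 rad/s.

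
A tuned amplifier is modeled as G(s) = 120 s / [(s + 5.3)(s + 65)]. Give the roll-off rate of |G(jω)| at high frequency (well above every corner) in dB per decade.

-20 dB/decade

With 1 zero and 2 poles, the high-frequency asymptotic slope is 20 × (1 − 2) = -20 dB/decade.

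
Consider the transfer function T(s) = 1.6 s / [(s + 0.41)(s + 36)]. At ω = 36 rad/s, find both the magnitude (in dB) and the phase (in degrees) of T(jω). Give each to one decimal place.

|T| = -30.1 dB, ∠T = -44.3°

|j36| = 36
|j36 + 0.41| = √(36² + 0.41²) = 36
|j36 + 36| = √(36² + 36²) = 50.91
|T(j36)| = 1.6 × 36 / (36 × 50.91) = 0.031425
20 log₁₀(0.031425) = -30.05 dB
∠(j36) = 90.00°
∠(j36 + 0.41) = arctan(36/0.41) = 89.35°
∠(j36 + 36) = arctan(36/36) = 45.00°
∠T(j36) = 90.00° − (89.35° + 45.00°) = -44.35°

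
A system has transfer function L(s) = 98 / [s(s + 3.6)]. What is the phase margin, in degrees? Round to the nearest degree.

Gain crossover: |L(jω)| = 1 at ω ≈ 9.58 rad/s.
∠L(j9.58) = −90° − arctan(9.58/3.6) ≈ -159.40°
PM = 180° + (-159.40°) = 20.60°

21°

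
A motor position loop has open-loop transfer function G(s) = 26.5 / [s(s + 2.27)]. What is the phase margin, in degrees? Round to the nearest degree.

25°

Gain crossover: |G(jω)| = 1 at ω ≈ 4.9 rad/sec.
∠G(j4.9) = −90° − arctan(4.9/2.27) ≈ -155.16°
PM = 180° + (-155.16°) = 24.84°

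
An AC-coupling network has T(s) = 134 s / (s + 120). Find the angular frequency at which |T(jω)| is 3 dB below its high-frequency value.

120 rad s⁻¹

For a single-pole high-pass, the −3 dB point is at the pole: ω = 120 rad s⁻¹.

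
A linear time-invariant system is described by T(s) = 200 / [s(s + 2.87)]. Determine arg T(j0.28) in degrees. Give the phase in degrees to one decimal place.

-95.6 deg

∠(j0.28 + 2.87) = arctan(0.28/2.87) = 5.57°
∠(j0.28) = 90.00°
∠T(j0.28) = − (5.57° + 90.00°) = -95.57°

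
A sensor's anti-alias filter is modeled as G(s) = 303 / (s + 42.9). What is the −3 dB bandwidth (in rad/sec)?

For a single-pole low-pass, the −3 dB point is at the pole: ω = 42.9 rad/sec.

42.9 rad/sec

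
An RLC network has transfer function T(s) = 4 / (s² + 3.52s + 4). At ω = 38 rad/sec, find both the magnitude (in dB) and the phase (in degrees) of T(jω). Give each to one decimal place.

|(j38)² + 3.52(j38) + 4| = |-1440 + j133.76| = 1446
|T(j38)| = 4 / 1446 = 0.0027659
20 log₁₀(0.0027659) = -51.16 dB
∠[(j38)² + 3.52(j38) + 4] = ∠[-1440 + j133.76] = 174.69°
∠T(j38) = −174.69° = -174.69°

|T| = -51.2 dB, ∠T = -174.7°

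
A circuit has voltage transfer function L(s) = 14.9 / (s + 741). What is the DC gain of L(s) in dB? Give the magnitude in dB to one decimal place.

L(0) = 14.9 / 741 = 0.020108
20 log₁₀(0.020108) = -33.93 dB

-33.9 dB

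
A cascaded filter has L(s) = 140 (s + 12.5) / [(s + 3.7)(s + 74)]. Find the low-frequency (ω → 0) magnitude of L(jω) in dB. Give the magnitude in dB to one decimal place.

L(0) = 140 × 12.5 / (3.7 × 74) = 6.3915
20 log₁₀(6.3915) = 16.11 dB

16.1 dB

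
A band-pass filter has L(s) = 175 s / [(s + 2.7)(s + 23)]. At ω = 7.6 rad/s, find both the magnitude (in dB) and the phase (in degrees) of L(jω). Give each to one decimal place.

|L| = 16.7 dB, ∠L = 1.3 deg

|j7.6| = 7.6
|j7.6 + 2.7| = √(7.6² + 2.7²) = 8.065
|j7.6 + 23| = √(7.6² + 23²) = 24.22
|L(j7.6)| = 175 × 7.6 / (8.065 × 24.22) = 6.8077
20 log₁₀(6.8077) = 16.66 dB
∠(j7.6) = 90.00°
∠(j7.6 + 2.7) = arctan(7.6/2.7) = 70.44°
∠(j7.6 + 23) = arctan(7.6/23) = 18.29°
∠L(j7.6) = 90.00° − (70.44° + 18.29°) = 1.27°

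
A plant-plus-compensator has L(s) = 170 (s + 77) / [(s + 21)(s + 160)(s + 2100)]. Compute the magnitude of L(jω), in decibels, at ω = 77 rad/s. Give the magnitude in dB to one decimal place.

-64.1 dB

|j77 + 77| = √(77² + 77²) = 108.9
|j77 + 21| = √(77² + 21²) = 79.81
|j77 + 160| = √(77² + 160²) = 177.6
|j77 + 2100| = √(77² + 2100²) = 2101
|L(j77)| = 170 × 108.9 / (79.81 × 177.6 × 2101) = 0.00062161
20 log₁₀(0.00062161) = -64.13 dB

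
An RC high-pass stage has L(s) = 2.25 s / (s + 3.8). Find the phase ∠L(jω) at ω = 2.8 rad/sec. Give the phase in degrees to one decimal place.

53.6°

∠(j2.8) = 90.00°
∠(j2.8 + 3.8) = arctan(2.8/3.8) = 36.38°
∠L(j2.8) = 90.00° − 36.38° = 53.62°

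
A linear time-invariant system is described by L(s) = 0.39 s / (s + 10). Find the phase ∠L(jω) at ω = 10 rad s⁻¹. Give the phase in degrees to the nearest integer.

45°

∠(j10) = 90.00°
∠(j10 + 10) = arctan(10/10) = 45.00°
∠L(j10) = 90.00° − 45.00° = 45.00°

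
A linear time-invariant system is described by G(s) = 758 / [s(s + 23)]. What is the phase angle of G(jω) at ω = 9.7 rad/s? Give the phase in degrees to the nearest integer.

∠(j9.7 + 23) = arctan(9.7/23) = 22.87°
∠(j9.7) = 90.00°
∠G(j9.7) = − (22.87° + 90.00°) = -112.87°

-113°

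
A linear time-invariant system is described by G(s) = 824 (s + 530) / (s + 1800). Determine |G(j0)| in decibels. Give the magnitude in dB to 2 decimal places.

47.70 dB

G(0) = 824 × 530 / 1800 = 242.62
20 log₁₀(242.62) = 47.699 dB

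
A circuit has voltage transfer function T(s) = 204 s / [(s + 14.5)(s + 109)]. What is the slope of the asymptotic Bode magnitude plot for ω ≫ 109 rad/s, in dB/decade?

With 1 zero and 2 poles, the high-frequency asymptotic slope is 20 × (1 − 2) = -20 dB/decade.

-20 dB/decade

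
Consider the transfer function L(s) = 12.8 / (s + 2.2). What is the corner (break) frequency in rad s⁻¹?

The single real pole at s = −2.2 gives a corner at ω = 2.2 rad s⁻¹.

2.2 rad s⁻¹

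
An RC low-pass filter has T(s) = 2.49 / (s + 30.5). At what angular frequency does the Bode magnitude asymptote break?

30.5 rad s⁻¹

The single real pole at s = −30.5 gives a corner at ω = 30.5 rad s⁻¹.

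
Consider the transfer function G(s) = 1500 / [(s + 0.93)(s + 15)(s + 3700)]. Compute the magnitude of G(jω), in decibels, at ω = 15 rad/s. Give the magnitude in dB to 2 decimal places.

|j15 + 0.93| = √(15² + 0.93²) = 15.03
|j15 + 15| = √(15² + 15²) = 21.21
|j15 + 3700| = √(15² + 3700²) = 3700
|G(j15)| = 1500 / (15.03 × 21.21 × 3700) = 0.0012716
20 log₁₀(0.0012716) = -57.913 dB

-57.91 dB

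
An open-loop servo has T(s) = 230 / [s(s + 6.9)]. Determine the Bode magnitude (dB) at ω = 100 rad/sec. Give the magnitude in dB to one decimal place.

-32.8 dB

|j100 + 6.9| = √(100² + 6.9²) = 100.2
|j100| = 100
|T(j100)| = 230 / (100.2 × 100) = 0.022945
20 log₁₀(0.022945) = -32.79 dB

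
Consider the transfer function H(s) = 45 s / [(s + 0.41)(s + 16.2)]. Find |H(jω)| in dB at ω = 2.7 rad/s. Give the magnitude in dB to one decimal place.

|j2.7| = 2.7
|j2.7 + 0.41| = √(2.7² + 0.41²) = 2.731
|j2.7 + 16.2| = √(2.7² + 16.2²) = 16.42
|H(j2.7)| = 45 × 2.7 / (2.731 × 16.42) = 2.7089
20 log₁₀(2.7089) = 8.66 dB

8.7 dB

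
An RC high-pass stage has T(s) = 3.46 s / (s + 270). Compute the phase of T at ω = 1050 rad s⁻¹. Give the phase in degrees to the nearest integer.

∠(j1050) = 90.00°
∠(j1050 + 270) = arctan(1050/270) = 75.58°
∠T(j1050) = 90.00° − 75.58° = 14.42°

14°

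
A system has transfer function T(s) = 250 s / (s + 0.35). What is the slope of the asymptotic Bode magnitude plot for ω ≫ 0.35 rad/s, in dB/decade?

With 1 zero and 1 pole, the high-frequency asymptotic slope is 20 × (1 − 1) = 0 dB/decade.

0 dB/decade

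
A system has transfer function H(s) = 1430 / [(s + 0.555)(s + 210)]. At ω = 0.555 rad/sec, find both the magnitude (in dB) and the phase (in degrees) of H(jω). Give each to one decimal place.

|j0.555 + 0.555| = √(0.555² + 0.555²) = 0.7849
|j0.555 + 210| = √(0.555² + 210²) = 210
|H(j0.555)| = 1430 / (0.7849 × 210) = 8.6758
20 log₁₀(8.6758) = 18.77 dB
∠(j0.555 + 0.555) = arctan(0.555/0.555) = 45.00°
∠(j0.555 + 210) = arctan(0.555/210) = 0.15°
∠H(j0.555) = − (45.00° + 0.15°) = -45.15°

|H| = 18.8 dB, ∠H = -45.2°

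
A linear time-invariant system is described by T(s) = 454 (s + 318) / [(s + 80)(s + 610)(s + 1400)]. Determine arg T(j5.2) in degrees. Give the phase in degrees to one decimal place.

-3.5°

∠(j5.2 + 318) = arctan(5.2/318) = 0.94°
∠(j5.2 + 80) = arctan(5.2/80) = 3.72°
∠(j5.2 + 610) = arctan(5.2/610) = 0.49°
∠(j5.2 + 1400) = arctan(5.2/1400) = 0.21°
∠T(j5.2) = 0.94° − (3.72° + 0.49° + 0.21°) = -3.48°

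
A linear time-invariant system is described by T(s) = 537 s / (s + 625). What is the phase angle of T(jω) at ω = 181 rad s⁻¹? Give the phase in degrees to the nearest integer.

∠(j181) = 90.00°
∠(j181 + 625) = arctan(181/625) = 16.15°
∠T(j181) = 90.00° − 16.15° = 73.85°

74°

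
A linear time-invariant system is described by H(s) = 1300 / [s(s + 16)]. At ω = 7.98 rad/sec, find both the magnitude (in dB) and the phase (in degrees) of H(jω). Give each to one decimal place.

|j7.98 + 16| = √(7.98² + 16²) = 17.88
|j7.98| = 7.98
|H(j7.98)| = 1300 / (17.88 × 7.98) = 9.1113
20 log₁₀(9.1113) = 19.19 dB
∠(j7.98 + 16) = arctan(7.98/16) = 26.51°
∠(j7.98) = 90.00°
∠H(j7.98) = − (26.51° + 90.00°) = -116.51°

|H| = 19.2 dB, ∠H = -116.5°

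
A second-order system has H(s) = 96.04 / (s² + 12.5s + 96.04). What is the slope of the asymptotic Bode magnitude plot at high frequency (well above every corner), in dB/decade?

With 0 zeros and 2 poles, the high-frequency asymptotic slope is 20 × (0 − 2) = -40 dB/decade.

-40 dB/decade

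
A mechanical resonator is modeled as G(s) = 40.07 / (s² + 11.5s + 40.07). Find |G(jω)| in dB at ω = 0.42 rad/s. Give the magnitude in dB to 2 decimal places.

-0.02 dB

|(j0.42)² + 11.5(j0.42) + 40.07| = |39.894 + j4.83| = 40.18
|G(j0.42)| = 40.07 / 40.18 = 0.99714
20 log₁₀(0.99714) = -0.025 dB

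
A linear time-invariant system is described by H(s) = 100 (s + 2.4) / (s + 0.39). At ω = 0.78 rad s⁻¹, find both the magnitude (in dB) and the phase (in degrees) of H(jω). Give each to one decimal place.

|j0.78 + 2.4| = √(0.78² + 2.4²) = 2.524
|j0.78 + 0.39| = √(0.78² + 0.39²) = 0.8721
|H(j0.78)| = 100 × 2.524 / 0.8721 = 289.38
20 log₁₀(289.38) = 49.23 dB
∠(j0.78 + 2.4) = arctan(0.78/2.4) = 18.00°
∠(j0.78 + 0.39) = arctan(0.78/0.39) = 63.43°
∠H(j0.78) = 18.00° − 63.43° = -45.43°

|H| = 49.2 dB, ∠H = -45.4 deg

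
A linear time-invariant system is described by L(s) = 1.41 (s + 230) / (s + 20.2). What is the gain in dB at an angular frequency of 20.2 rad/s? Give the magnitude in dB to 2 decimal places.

21.13 dB

|j20.2 + 230| = √(20.2² + 230²) = 230.9
|j20.2 + 20.2| = √(20.2² + 20.2²) = 28.57
|L(j20.2)| = 1.41 × 230.9 / 28.57 = 11.396
20 log₁₀(11.396) = 21.135 dB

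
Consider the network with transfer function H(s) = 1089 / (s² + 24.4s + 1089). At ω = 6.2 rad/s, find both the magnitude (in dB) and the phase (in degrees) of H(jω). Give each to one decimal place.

|(j6.2)² + 24.4(j6.2) + 1089| = |1050.6 + j151.28| = 1061
|H(j6.2)| = 1089 / 1061 = 1.026
20 log₁₀(1.026) = 0.22 dB
∠[(j6.2)² + 24.4(j6.2) + 1089] = ∠[1050.6 + j151.28] = 8.19°
∠H(j6.2) = −8.19° = -8.19°

|H| = 0.2 dB, ∠H = -8.2°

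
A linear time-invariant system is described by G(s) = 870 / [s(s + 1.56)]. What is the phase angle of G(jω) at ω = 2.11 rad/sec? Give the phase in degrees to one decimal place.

-143.5°

∠(j2.11 + 1.56) = arctan(2.11/1.56) = 53.52°
∠(j2.11) = 90.00°
∠G(j2.11) = − (53.52° + 90.00°) = -143.52°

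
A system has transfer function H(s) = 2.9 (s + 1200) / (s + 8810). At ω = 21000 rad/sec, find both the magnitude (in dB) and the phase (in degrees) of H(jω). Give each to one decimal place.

|j21000 + 1200| = √(21000² + 1200²) = 2.103e+04
|j21000 + 8810| = √(21000² + 8810²) = 2.277e+04
|H(j21000)| = 2.9 × 2.103e+04 / 2.277e+04 = 2.6786
20 log₁₀(2.6786) = 8.56 dB
∠(j21000 + 1200) = arctan(21000/1200) = 86.73°
∠(j21000 + 8810) = arctan(21000/8810) = 67.24°
∠H(j21000) = 86.73° − 67.24° = 19.49°

|H| = 8.6 dB, ∠H = 19.5°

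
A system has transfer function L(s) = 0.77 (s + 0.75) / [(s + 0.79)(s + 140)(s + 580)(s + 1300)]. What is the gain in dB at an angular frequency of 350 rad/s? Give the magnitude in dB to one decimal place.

-173.0 dB

|j350 + 0.75| = √(350² + 0.75²) = 350
|j350 + 0.79| = √(350² + 0.79²) = 350
|j350 + 140| = √(350² + 140²) = 377
|j350 + 580| = √(350² + 580²) = 677.4
|j350 + 1300| = √(350² + 1300²) = 1346
|L(j350)| = 0.77 × 350 / (350 × 377 × 677.4 × 1346) = 2.2397e-09
20 log₁₀(2.2397e-09) = -173.00 dB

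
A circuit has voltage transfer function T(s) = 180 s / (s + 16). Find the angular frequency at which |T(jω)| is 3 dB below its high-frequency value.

16 rad s⁻¹

For a single-pole high-pass, the −3 dB point is at the pole: ω = 16 rad s⁻¹.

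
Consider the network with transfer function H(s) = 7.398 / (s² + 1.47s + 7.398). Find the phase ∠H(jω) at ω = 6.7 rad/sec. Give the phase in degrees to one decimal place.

-165.3°

∠[(j6.7)² + 1.47(j6.7) + 7.398] = ∠[-37.492 + j9.849] = 165.28°
∠H(j6.7) = −165.28° = -165.28°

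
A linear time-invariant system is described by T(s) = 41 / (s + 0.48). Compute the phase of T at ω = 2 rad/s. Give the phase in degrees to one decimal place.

-76.5°

∠(j2 + 0.48) = arctan(2/0.48) = 76.50°
∠T(j2) = −76.50° = -76.50°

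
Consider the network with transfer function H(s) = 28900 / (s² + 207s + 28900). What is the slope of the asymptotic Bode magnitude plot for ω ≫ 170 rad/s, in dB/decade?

With 0 zeros and 2 poles, the high-frequency asymptotic slope is 20 × (0 − 2) = -40 dB/decade.

-40 dB/decade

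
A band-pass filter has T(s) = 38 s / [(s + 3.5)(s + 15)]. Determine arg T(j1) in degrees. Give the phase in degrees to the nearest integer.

70 deg

∠(j1) = 90.00°
∠(j1 + 3.5) = arctan(1/3.5) = 15.95°
∠(j1 + 15) = arctan(1/15) = 3.81°
∠T(j1) = 90.00° − (15.95° + 3.81°) = 70.24°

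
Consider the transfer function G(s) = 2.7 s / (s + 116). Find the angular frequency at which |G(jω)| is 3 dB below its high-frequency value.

For a single-pole high-pass, the −3 dB point is at the pole: ω = 116 rad/sec.

116 rad/sec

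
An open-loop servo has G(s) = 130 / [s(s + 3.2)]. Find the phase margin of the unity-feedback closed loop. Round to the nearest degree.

16°

Gain crossover: |G(jω)| = 1 at ω ≈ 11.2 rad s⁻¹.
∠G(j11.2) = −90° − arctan(11.2/3.2) ≈ -164.03°
PM = 180° + (-164.03°) = 15.97°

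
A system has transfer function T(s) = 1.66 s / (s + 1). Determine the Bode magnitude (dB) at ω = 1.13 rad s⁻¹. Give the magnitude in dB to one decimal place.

|j1.13| = 1.13
|j1.13 + 1| = √(1.13² + 1²) = 1.509
|T(j1.13)| = 1.66 × 1.13 / 1.509 = 1.2431
20 log₁₀(1.2431) = 1.89 dB

1.9 dB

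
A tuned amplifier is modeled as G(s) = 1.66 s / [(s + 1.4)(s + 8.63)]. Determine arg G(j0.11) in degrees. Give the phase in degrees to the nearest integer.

∠(j0.11) = 90.00°
∠(j0.11 + 1.4) = arctan(0.11/1.4) = 4.49°
∠(j0.11 + 8.63) = arctan(0.11/8.63) = 0.73°
∠G(j0.11) = 90.00° − (4.49° + 0.73°) = 84.78°

85 deg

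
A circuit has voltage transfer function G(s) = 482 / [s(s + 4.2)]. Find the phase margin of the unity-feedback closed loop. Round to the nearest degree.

Gain crossover: |G(jω)| = 1 at ω ≈ 21.8 rad/s.
∠G(j21.8) = −90° − arctan(21.8/4.2) ≈ -169.07°
PM = 180° + (-169.07°) = 10.93°

11°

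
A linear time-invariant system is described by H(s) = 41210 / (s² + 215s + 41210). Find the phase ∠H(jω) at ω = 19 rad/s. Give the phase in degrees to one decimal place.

-5.7 deg

∠[(j19)² + 215(j19) + 41210] = ∠[40849 + j4085] = 5.71°
∠H(j19) = −5.71° = -5.71°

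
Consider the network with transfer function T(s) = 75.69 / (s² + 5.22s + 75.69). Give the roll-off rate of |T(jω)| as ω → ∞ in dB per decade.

-40 dB/decade

With 0 zeros and 2 poles, the high-frequency asymptotic slope is 20 × (0 − 2) = -40 dB/decade.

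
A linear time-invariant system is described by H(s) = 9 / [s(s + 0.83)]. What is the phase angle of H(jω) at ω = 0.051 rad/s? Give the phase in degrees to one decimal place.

-93.5 deg

∠(j0.051 + 0.83) = arctan(0.051/0.83) = 3.52°
∠(j0.051) = 90.00°
∠H(j0.051) = − (3.52° + 90.00°) = -93.52°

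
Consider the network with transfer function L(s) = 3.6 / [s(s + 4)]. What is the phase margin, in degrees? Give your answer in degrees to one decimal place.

77.6 deg

Gain crossover: |L(jω)| = 1 at ω ≈ 0.879 rad/s.
∠L(j0.879) = −90° − arctan(0.879/4) ≈ -102.39°
PM = 180° + (-102.39°) = 77.61°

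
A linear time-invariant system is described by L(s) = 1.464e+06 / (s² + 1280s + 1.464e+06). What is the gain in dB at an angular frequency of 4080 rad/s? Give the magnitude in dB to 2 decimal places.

-20.80 dB

|(j4080)² + 1280(j4080) + 1.464e+06| = |-1.5182e+07 + j5.2224e+06| = 1.606e+07
|L(j4080)| = 1.464e+06 / 1.606e+07 = 0.091184
20 log₁₀(0.091184) = -20.802 dB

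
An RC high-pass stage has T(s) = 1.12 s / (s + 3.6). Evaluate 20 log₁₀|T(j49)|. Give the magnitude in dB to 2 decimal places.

|j49| = 49
|j49 + 3.6| = √(49² + 3.6²) = 49.13
|T(j49)| = 1.12 × 49 / 49.13 = 1.117
20 log₁₀(1.117) = 0.961 dB

0.96 dB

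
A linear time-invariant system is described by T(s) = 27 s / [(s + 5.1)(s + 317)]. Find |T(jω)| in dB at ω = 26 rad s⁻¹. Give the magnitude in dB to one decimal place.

-21.6 dB

|j26| = 26
|j26 + 5.1| = √(26² + 5.1²) = 26.5
|j26 + 317| = √(26² + 317²) = 318.1
|T(j26)| = 27 × 26 / (26.5 × 318.1) = 0.083301
20 log₁₀(0.083301) = -21.59 dB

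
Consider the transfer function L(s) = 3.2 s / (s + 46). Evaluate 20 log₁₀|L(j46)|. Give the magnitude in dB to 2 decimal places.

7.09 dB

|j46| = 46
|j46 + 46| = √(46² + 46²) = 65.05
|L(j46)| = 3.2 × 46 / 65.05 = 2.2627
20 log₁₀(2.2627) = 7.093 dB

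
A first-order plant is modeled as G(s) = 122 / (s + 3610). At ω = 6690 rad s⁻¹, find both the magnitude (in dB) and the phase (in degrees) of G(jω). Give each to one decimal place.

|j6690 + 3610| = √(6690² + 3610²) = 7602
|G(j6690)| = 122 / 7602 = 0.016049
20 log₁₀(0.016049) = -35.89 dB
∠(j6690 + 3610) = arctan(6690/3610) = 61.65°
∠G(j6690) = −61.65° = -61.65°

|G| = -35.9 dB, ∠G = -61.6°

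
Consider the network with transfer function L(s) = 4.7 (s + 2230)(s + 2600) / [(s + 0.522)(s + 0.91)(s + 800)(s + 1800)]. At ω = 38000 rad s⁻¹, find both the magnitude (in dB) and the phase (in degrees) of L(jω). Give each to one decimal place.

|L| = -169.7 dB, ∠L = -183.4 deg

|j38000 + 2230| = √(38000² + 2230²) = 3.807e+04
|j38000 + 2600| = √(38000² + 2600²) = 3.809e+04
|j38000 + 0.522| = √(38000² + 0.522²) = 3.8e+04
|j38000 + 0.91| = √(38000² + 0.91²) = 3.8e+04
|j38000 + 800| = √(38000² + 800²) = 3.801e+04
|j38000 + 1800| = √(38000² + 1800²) = 3.804e+04
|L(j38000)| = 4.7 × 3.807e+04 × 3.809e+04 / (3.8e+04 × 3.8e+04 × 3.801e+04 × 3.804e+04) = 3.2637e-09
20 log₁₀(3.2637e-09) = -169.73 dB
∠(j38000 + 2230) = arctan(38000/2230) = 86.64°
∠(j38000 + 2600) = arctan(38000/2600) = 86.09°
∠(j38000 + 0.522) = arctan(38000/0.522) = 90.00°
∠(j38000 + 0.91) = arctan(38000/0.91) = 90.00°
∠(j38000 + 800) = arctan(38000/800) = 88.79°
∠(j38000 + 1800) = arctan(38000/1800) = 87.29°
∠L(j38000) = 86.64° + 86.09° − (90.00° + 90.00° + 88.79° + 87.29°) = -183.35°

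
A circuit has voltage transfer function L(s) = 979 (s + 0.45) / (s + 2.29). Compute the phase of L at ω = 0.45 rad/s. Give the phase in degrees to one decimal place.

33.9 deg

∠(j0.45 + 0.45) = arctan(0.45/0.45) = 45.00°
∠(j0.45 + 2.29) = arctan(0.45/2.29) = 11.12°
∠L(j0.45) = 45.00° − 11.12° = 33.88°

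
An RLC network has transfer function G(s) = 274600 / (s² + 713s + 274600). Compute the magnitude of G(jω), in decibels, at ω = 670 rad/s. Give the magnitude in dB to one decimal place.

-5.4 dB

|(j670)² + 713(j670) + 274600| = |-1.743e+05 + j4.7771e+05| = 5.085e+05
|G(j670)| = 274600 / 5.085e+05 = 0.54
20 log₁₀(0.54) = -5.35 dB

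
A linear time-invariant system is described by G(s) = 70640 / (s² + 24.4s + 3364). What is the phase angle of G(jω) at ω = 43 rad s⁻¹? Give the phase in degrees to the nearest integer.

-35°

∠[(j43)² + 24.4(j43) + 3364] = ∠[1515 + j1049.2] = 34.70°
∠G(j43) = −34.70° = -34.70°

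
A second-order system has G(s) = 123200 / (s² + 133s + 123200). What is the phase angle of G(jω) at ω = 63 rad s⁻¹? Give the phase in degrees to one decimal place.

-4.0°

∠[(j63)² + 133(j63) + 123200] = ∠[1.1923e+05 + j8379] = 4.02°
∠G(j63) = −4.02° = -4.02°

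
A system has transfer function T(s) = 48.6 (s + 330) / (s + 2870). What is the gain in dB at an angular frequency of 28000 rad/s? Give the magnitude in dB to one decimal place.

|j28000 + 330| = √(28000² + 330²) = 2.8e+04
|j28000 + 2870| = √(28000² + 2870²) = 2.815e+04
|T(j28000)| = 48.6 × 2.8e+04 / 2.815e+04 = 48.35
20 log₁₀(48.35) = 33.69 dB

33.7 dB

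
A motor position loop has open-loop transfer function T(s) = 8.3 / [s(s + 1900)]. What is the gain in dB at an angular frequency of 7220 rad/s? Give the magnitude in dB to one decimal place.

-136.3 dB

|j7220 + 1900| = √(7220² + 1900²) = 7466
|j7220| = 7220
|T(j7220)| = 8.3 / (7466 × 7220) = 1.5398e-07
20 log₁₀(1.5398e-07) = -136.25 dB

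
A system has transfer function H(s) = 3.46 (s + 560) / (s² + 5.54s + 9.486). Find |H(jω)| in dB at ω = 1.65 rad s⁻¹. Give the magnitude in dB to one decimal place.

44.6 dB

|j1.65 + 560| = √(1.65² + 560²) = 560
|(j1.65)² + 5.54(j1.65) + 9.486| = |6.7635 + j9.141| = 11.37
|H(j1.65)| = 3.46 × 560 / 11.37 = 170.4
20 log₁₀(170.4) = 44.63 dB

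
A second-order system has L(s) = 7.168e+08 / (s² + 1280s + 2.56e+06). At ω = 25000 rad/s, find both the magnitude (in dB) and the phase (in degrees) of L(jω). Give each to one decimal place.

|L| = 1.2 dB, ∠L = -177.1°

|(j25000)² + 1280(j25000) + 2.56e+06| = |-6.2244e+08 + j3.2e+07| = 6.233e+08
|L(j25000)| = 7.168e+08 / 6.233e+08 = 1.1501
20 log₁₀(1.1501) = 1.21 dB
∠[(j25000)² + 1280(j25000) + 2.56e+06] = ∠[-6.2244e+08 + j3.2e+07] = 177.06°
∠L(j25000) = −177.06° = -177.06°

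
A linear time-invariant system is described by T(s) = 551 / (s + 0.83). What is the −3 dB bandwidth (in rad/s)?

0.83 rad/s

For a single-pole low-pass, the −3 dB point is at the pole: ω = 0.83 rad/s.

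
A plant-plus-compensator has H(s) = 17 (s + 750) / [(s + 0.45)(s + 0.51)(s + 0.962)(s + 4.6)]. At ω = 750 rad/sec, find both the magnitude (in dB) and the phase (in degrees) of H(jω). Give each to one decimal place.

|j750 + 750| = √(750² + 750²) = 1061
|j750 + 0.45| = √(750² + 0.45²) = 750
|j750 + 0.51| = √(750² + 0.51²) = 750
|j750 + 0.962| = √(750² + 0.962²) = 750
|j750 + 4.6| = √(750² + 4.6²) = 750
|H(j750)| = 17 × 1061 / (750 × 750 × 750 × 750) = 5.6986e-08
20 log₁₀(5.6986e-08) = -144.88 dB
∠(j750 + 750) = arctan(750/750) = 45.00°
∠(j750 + 0.45) = arctan(750/0.45) = 89.97°
∠(j750 + 0.51) = arctan(750/0.51) = 89.96°
∠(j750 + 0.962) = arctan(750/0.962) = 89.93°
∠(j750 + 4.6) = arctan(750/4.6) = 89.65°
∠H(j750) = 45.00° − (89.97° + 89.96° + 89.93° + 89.65°) = -314.50°

|H| = -144.9 dB, ∠H = -314.5°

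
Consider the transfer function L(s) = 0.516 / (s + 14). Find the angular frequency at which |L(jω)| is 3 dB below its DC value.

For a single-pole low-pass, the −3 dB point is at the pole: ω = 14 rad/s.

14 rad/s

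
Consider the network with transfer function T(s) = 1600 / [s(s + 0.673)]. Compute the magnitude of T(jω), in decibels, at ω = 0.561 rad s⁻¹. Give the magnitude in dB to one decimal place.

|j0.561 + 0.673| = √(0.561² + 0.673²) = 0.8762
|j0.561| = 0.561
|T(j0.561)| = 1600 / (0.8762 × 0.561) = 3255.2
20 log₁₀(3255.2) = 70.25 dB

70.3 dB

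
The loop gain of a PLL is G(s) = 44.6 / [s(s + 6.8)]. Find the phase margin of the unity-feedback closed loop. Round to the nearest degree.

53°

Gain crossover: |G(jω)| = 1 at ω ≈ 5.21 rad/s.
∠G(j5.21) = −90° − arctan(5.21/6.8) ≈ -127.44°
PM = 180° + (-127.44°) = 52.56°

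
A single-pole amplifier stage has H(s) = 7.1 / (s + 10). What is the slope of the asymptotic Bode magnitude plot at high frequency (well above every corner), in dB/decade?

With 0 zeros and 1 pole, the high-frequency asymptotic slope is 20 × (0 − 1) = -20 dB/decade.

-20 dB/decade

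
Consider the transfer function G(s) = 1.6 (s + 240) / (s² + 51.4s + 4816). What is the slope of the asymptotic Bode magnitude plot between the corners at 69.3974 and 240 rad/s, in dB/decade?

-40 dB/decade

In this band the factors already past their corner are: complex pole pair at ωₙ ≈ 69.4; net slope = -40 dB/decade.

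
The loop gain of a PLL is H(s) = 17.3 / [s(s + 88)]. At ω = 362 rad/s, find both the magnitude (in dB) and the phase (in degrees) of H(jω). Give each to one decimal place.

|j362 + 88| = √(362² + 88²) = 372.5
|j362| = 362
|H(j362)| = 17.3 / (372.5 × 362) = 0.00012828
20 log₁₀(0.00012828) = -77.84 dB
∠(j362 + 88) = arctan(362/88) = 76.34°
∠(j362) = 90.00°
∠H(j362) = − (76.34° + 90.00°) = -166.34°

|H| = -77.8 dB, ∠H = -166.3°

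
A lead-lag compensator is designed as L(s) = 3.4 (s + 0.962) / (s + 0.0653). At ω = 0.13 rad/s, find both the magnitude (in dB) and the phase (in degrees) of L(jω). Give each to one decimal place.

|L| = 27.1 dB, ∠L = -55.6 deg

|j0.13 + 0.962| = √(0.13² + 0.962²) = 0.9707
|j0.13 + 0.0653| = √(0.13² + 0.0653²) = 0.1455
|L(j0.13)| = 3.4 × 0.9707 / 0.1455 = 22.687
20 log₁₀(22.687) = 27.12 dB
∠(j0.13 + 0.962) = arctan(0.13/0.962) = 7.70°
∠(j0.13 + 0.0653) = arctan(0.13/0.0653) = 63.33°
∠L(j0.13) = 7.70° − 63.33° = -55.63°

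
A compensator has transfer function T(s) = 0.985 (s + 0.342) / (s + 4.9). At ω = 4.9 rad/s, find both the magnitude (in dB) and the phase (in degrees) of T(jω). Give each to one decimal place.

|j4.9 + 0.342| = √(4.9² + 0.342²) = 4.912
|j4.9 + 4.9| = √(4.9² + 4.9²) = 6.93
|T(j4.9)| = 0.985 × 4.912 / 6.93 = 0.69819
20 log₁₀(0.69819) = -3.12 dB
∠(j4.9 + 0.342) = arctan(4.9/0.342) = 86.01°
∠(j4.9 + 4.9) = arctan(4.9/4.9) = 45.00°
∠T(j4.9) = 86.01° − 45.00° = 41.01°

|T| = -3.1 dB, ∠T = 41.0°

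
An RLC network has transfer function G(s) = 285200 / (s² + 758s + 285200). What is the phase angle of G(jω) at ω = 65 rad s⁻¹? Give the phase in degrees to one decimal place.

∠[(j65)² + 758(j65) + 285200] = ∠[2.8098e+05 + j49270] = 9.95°
∠G(j65) = −9.95° = -9.95°

-9.9°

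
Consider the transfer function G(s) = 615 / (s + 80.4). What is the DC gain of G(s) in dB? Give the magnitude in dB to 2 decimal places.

17.67 dB

G(0) = 615 / 80.4 = 7.6493
20 log₁₀(7.6493) = 17.672 dB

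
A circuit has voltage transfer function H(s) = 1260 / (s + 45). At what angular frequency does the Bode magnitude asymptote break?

45 rad/s

The single real pole at s = −45 gives a corner at ω = 45 rad/s.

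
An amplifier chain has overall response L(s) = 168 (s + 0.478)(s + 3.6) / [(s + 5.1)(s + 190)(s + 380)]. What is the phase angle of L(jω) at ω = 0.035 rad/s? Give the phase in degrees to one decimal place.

∠(j0.035 + 0.478) = arctan(0.035/0.478) = 4.19°
∠(j0.035 + 3.6) = arctan(0.035/3.6) = 0.56°
∠(j0.035 + 5.1) = arctan(0.035/5.1) = 0.39°
∠(j0.035 + 190) = arctan(0.035/190) = 0.01°
∠(j0.035 + 380) = arctan(0.035/380) = 0.01°
∠L(j0.035) = 4.19° + 0.56° − (0.39° + 0.01° + 0.01°) = 4.34°

4.3°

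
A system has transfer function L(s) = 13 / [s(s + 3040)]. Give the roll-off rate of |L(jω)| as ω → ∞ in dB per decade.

With 0 zeros and 2 poles, the high-frequency asymptotic slope is 20 × (0 − 2) = -40 dB/decade.

-40 dB/decade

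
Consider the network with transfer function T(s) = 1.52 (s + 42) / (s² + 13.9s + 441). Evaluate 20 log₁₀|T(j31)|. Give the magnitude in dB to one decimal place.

-18.6 dB

|j31 + 42| = √(31² + 42²) = 52.2
|(j31)² + 13.9(j31) + 441| = |-520 + j430.9| = 675.3
|T(j31)| = 1.52 × 52.2 / 675.3 = 0.11749
20 log₁₀(0.11749) = -18.60 dB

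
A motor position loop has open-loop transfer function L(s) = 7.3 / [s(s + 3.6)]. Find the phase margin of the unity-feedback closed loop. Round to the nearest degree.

63°

Gain crossover: |L(jω)| = 1 at ω ≈ 1.81 rad/s.
∠L(j1.81) = −90° − arctan(1.81/3.6) ≈ -116.71°
PM = 180° + (-116.71°) = 63.29°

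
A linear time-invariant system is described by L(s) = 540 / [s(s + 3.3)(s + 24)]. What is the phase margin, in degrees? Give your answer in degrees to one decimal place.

Gain crossover: |L(jω)| = 1 at ω ≈ 4.17 rad/sec.
∠L(j4.17) = −90° − arctan(4.17/3.3) − arctan(4.17/24) ≈ -151.49°
PM = 180° + (-151.49°) = 28.51°

28.5°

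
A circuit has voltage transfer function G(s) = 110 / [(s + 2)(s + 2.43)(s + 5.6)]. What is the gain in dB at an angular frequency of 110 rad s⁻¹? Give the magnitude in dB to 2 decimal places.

-81.67 dB

|j110 + 2| = √(110² + 2²) = 110
|j110 + 2.43| = √(110² + 2.43²) = 110
|j110 + 5.6| = √(110² + 5.6²) = 110.1
|G(j110)| = 110 / (110 × 110 × 110.1) = 8.2504e-05
20 log₁₀(8.2504e-05) = -81.671 dB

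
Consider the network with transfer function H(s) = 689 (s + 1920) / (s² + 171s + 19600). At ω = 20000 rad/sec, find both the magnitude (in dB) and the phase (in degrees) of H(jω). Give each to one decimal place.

|j20000 + 1920| = √(20000² + 1920²) = 2.009e+04
|(j20000)² + 171(j20000) + 19600| = |-3.9998e+08 + j3.42e+06| = 4e+08
|H(j20000)| = 689 × 2.009e+04 / 4e+08 = 0.034609
20 log₁₀(0.034609) = -29.22 dB
∠(j20000 + 1920) = arctan(20000/1920) = 84.52°
∠[(j20000)² + 171(j20000) + 19600] = ∠[-3.9998e+08 + j3.42e+06] = 179.51°
∠H(j20000) = 84.52° − 179.51° = -94.99°

|H| = -29.2 dB, ∠H = -95.0 deg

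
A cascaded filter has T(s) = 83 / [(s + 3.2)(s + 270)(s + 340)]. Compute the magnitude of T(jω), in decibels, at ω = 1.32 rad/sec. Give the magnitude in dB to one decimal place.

-71.7 dB

|j1.32 + 3.2| = √(1.32² + 3.2²) = 3.462
|j1.32 + 270| = √(1.32² + 270²) = 270
|j1.32 + 340| = √(1.32² + 340²) = 340
|T(j1.32)| = 83 / (3.462 × 270 × 340) = 0.00026119
20 log₁₀(0.00026119) = -71.66 dB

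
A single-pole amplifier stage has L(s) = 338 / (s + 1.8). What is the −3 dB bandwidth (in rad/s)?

1.8 rad/s

For a single-pole low-pass, the −3 dB point is at the pole: ω = 1.8 rad/s.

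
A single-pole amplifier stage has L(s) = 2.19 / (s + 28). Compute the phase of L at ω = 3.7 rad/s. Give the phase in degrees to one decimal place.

∠(j3.7 + 28) = arctan(3.7/28) = 7.53°
∠L(j3.7) = −7.53° = -7.53°

-7.5°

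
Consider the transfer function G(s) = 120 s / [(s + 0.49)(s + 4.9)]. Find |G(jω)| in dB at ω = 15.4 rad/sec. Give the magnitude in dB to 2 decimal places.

|j15.4| = 15.4
|j15.4 + 0.49| = √(15.4² + 0.49²) = 15.41
|j15.4 + 4.9| = √(15.4² + 4.9²) = 16.16
|G(j15.4)| = 120 × 15.4 / (15.41 × 16.16) = 7.4216
20 log₁₀(7.4216) = 17.410 dB

17.41 dB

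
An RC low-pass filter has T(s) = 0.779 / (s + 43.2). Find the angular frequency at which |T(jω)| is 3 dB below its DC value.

43.2 rad s⁻¹

For a single-pole low-pass, the −3 dB point is at the pole: ω = 43.2 rad s⁻¹.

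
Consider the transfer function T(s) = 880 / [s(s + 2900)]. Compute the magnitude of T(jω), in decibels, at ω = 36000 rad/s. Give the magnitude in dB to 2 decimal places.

-123.39 dB

|j36000 + 2900| = √(36000² + 2900²) = 3.612e+04
|j36000| = 3.6e+04
|T(j36000)| = 880 / (3.612e+04 × 3.6e+04) = 6.7682e-07
20 log₁₀(6.7682e-07) = -123.391 dB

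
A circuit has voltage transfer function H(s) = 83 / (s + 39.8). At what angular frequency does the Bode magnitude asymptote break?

39.8 rad/s

The single real pole at s = −39.8 gives a corner at ω = 39.8 rad/s.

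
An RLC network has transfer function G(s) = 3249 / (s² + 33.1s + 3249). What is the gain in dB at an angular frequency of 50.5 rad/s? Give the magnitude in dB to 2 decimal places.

5.07 dB

|(j50.5)² + 33.1(j50.5) + 3249| = |698.75 + j1671.6| = 1812
|G(j50.5)| = 3249 / 1812 = 1.7933
20 log₁₀(1.7933) = 5.073 dB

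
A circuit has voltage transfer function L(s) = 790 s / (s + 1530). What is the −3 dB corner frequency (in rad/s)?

1530 rad/s

For a single-pole high-pass, the −3 dB point is at the pole: ω = 1530 rad/s.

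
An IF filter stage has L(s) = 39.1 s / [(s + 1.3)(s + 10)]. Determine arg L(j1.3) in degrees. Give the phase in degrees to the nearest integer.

38°

∠(j1.3) = 90.00°
∠(j1.3 + 1.3) = arctan(1.3/1.3) = 45.00°
∠(j1.3 + 10) = arctan(1.3/10) = 7.41°
∠L(j1.3) = 90.00° − (45.00° + 7.41°) = 37.59°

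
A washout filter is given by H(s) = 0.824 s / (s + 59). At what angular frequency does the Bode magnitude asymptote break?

The single real pole at s = −59 gives a corner at ω = 59 rad/s.

59 rad/s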